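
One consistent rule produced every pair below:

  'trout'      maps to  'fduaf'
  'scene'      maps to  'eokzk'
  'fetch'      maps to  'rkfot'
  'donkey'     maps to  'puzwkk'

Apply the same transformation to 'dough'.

The shift depends on letter class: consonant t→f is +12, but vowel o→u is +6. The rule splits by letter class: vowels +6, consonants +12.
On dough: d(cons)+12=p, o(vowel)+6=u, u(vowel)+6=a, g(cons)+12=s, h(cons)+12=t.

puast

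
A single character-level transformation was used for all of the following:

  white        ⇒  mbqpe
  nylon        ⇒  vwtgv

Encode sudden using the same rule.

Two steps: reverse the string, then apply a Caesar shift of +8.
On sudden: reverse → neddus; then shift: n+8=v, e+8=m, d+8=l, d+8=l, u+8=c, s+8=a.

vmllca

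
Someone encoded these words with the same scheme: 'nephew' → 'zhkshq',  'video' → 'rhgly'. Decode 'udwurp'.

mortar

The output letters match the input read backwards, each shifted +3: nephew reversed is wehpen. The word is reversed, then every letter is shifted forward by 3.
Undoing it on udwurp: shift back: u−3=r, d−3=a, w−3=t, u−3=r, r−3=o, p−3=m → ratrom; then reverse → mortar.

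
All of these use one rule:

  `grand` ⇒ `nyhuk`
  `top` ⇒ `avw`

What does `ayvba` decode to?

trout

Compare letters: g→n is +7, r→y is +7, a→h is +7 — a constant shift. Every letter moves 7 places later in the alphabet, wrapping around z→a.
Reversing it on ayvba: a−7=t, y−7=r, v−7=o, b−7=u, a−7=t.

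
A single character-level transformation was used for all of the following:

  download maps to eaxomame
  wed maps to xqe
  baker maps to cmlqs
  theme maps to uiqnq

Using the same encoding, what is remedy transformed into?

sqnqez

Two shifts are in play — +12 for a/e/i/o/u, +1 for every other letter.
For remedy: r(cons)+1=s, e(vowel)+12=q, m(cons)+1=n, e(vowel)+12=q, d(cons)+1=e, y(cons)+1=z.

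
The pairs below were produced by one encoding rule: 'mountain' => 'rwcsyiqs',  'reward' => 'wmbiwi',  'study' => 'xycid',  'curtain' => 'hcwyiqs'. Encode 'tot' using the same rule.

The shift depends on letter class: consonant m→r is +5, but vowel o→w is +8. Vowels shift forward by 8 and consonants shift forward by 5.
For tot: t(cons)+5=y, o(vowel)+8=w, t(cons)+5=y.

ywy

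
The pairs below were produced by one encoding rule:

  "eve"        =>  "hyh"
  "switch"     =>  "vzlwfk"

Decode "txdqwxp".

Compare letters: e→h is +3, v→y is +3, e→h is +3 — a constant shift. It's a constant shift of +3 (ROT3).
Decoding txdqwxp: t−3=q, x−3=u, d−3=a, q−3=n, w−3=t, x−3=u, p−3=m.

quantum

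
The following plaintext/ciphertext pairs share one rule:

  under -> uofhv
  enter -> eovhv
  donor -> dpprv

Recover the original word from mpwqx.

mount

In under: u→u is +0, n→o is +1, d→f is +2, e→h is +3 — the shift increases by 1 each position. Letter i (0-indexed) is shifted by i+0, so successive shifts are 0, 1, 2, ….
Decoding mpwqx: m−0=m, p−1=o, w−2=u, q−3=n, x−4=t.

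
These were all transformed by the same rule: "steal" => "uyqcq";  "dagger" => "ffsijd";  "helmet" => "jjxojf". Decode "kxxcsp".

island

Shifts by position in steal: pos 0: s→u (+2), pos 1: t→y (+5), pos 2: e→q (+12), pos 3: a→c (+2), pos 4: l→q (+5) — repeating every 3. A repeating key of period 3 is used — shifts +2, +5, +12 over and over.
Reversing it on kxxcsp: k−2=i, x−5=s, x−12=l, c−2=a, s−5=n, p−12=d.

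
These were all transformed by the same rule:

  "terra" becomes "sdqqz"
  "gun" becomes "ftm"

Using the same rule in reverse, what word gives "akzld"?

Compare letters: t→s is +25, e→d is +25, r→q is +25 — a constant shift. Every letter moves 25 places later in the alphabet, wrapping around z→a.
Undoing it on akzld: a−25=b, k−25=l, z−25=a, l−25=m, d−25=e.

blame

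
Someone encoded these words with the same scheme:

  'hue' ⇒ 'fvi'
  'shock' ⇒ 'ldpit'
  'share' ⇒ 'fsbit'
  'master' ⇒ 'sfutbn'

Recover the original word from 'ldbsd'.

Two steps: reverse the string, then apply a Caesar shift of +1.
Undoing it on ldbsd: shift back: l−1=k, d−1=c, b−1=a, s−1=r, d−1=c → kcarc; then reverse → crack.

crack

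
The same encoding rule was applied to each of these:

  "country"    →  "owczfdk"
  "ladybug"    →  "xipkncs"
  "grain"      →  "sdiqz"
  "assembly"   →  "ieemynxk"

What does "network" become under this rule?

zmfiwdw

The shift depends on letter class: consonant c→o is +12, but vowel o→w is +8. The rule splits by letter class: vowels +8, consonants +12.
On network: n(cons)+12=z, e(vowel)+8=m, t(cons)+12=f, w(cons)+12=i, o(vowel)+8=w, r(cons)+12=d, k(cons)+12=w.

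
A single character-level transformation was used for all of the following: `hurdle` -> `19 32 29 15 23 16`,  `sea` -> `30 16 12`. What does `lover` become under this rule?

23 26 33 16 29

The number is (letter's place in the alphabet, a=1) + 11.
On lover: l=12→23, o=15→26, v=22→33, e=5→16, r=18→29.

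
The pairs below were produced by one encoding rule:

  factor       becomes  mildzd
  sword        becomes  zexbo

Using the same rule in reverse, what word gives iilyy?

In factor: f→m is +7, a→i is +8, c→l is +9, t→d is +10 — the shift increases by 1 each position. The shift increases by 1 at each position, starting from +7: 7, 8, 9, ….
Undoing it on iilyy: i−7=b, i−8=a, l−9=c, y−10=o, y−11=n.

bacon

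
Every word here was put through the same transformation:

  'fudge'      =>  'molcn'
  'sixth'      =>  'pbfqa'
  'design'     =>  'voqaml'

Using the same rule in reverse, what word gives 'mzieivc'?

unaware

The word is reversed, then every letter is shifted forward by 8.
Undoing it on mzieivc: shift back: m−8=e, z−8=r, i−8=a, e−8=w, i−8=a, v−8=n, c−8=u → erawanu; then reverse → unaware.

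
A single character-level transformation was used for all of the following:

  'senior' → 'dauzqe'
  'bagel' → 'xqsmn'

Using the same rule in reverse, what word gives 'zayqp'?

The word is reversed, then every letter is shifted forward by 12.
Reversing it on zayqp: shift back: z−12=n, a−12=o, y−12=m, q−12=e, p−12=d → nomed; then reverse → demon.

demon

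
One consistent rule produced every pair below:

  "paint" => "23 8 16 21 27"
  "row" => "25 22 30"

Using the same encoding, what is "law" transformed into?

19 8 30

The number is (letter's place in the alphabet, a=1) + 7.
For law: l=12→19, a=1→8, w=23→30.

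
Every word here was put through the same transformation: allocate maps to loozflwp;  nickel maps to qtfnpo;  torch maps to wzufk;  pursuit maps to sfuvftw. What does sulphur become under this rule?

The shift depends on letter class: consonant l→o is +3, but vowel a→l is +11. Two shifts are in play — +11 for a/e/i/o/u, +3 for every other letter.
For sulphur: s(cons)+3=v, u(vowel)+11=f, l(cons)+3=o, p(cons)+3=s, h(cons)+3=k, u(vowel)+11=f, r(cons)+3=u.

vfoskfu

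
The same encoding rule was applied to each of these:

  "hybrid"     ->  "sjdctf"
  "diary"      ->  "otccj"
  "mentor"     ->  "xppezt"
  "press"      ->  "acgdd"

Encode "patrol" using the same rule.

alvczn

A repeating key of period 3 is used — shifts +11, +11, +2 over and over.
On patrol: p+11=a, a+11=l, t+2=v, r+11=c, o+11=z, l+2=n.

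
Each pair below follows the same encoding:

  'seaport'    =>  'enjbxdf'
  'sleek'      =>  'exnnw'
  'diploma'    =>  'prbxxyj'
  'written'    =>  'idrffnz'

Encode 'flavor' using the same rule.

rxjhxd

The shift depends on letter class: consonant s→e is +12, but vowel e→n is +9. The rule splits by letter class: vowels +9, consonants +12.
For flavor: f(cons)+12=r, l(cons)+12=x, a(vowel)+9=j, v(cons)+12=h, o(vowel)+9=x, r(cons)+12=d.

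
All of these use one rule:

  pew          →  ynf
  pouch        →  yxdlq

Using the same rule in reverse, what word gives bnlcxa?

sector

Compare letters: p→y is +9, e→n is +9, w→f is +9 — a constant shift. Every letter moves 9 places later in the alphabet, wrapping around z→a.
Decoding bnlcxa: b−9=s, n−9=e, l−9=c, c−9=t, x−9=o, a−9=r.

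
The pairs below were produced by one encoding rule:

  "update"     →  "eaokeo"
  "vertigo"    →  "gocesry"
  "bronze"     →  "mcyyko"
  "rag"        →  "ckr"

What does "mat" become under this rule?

The shift depends on letter class: consonant p→a is +11, but vowel u→e is +10. Two shifts are in play — +10 for a/e/i/o/u, +11 for every other letter.
For mat: m(cons)+11=x, a(vowel)+10=k, t(cons)+11=e.

xke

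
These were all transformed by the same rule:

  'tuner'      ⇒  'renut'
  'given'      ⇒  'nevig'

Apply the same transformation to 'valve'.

The output letters match the input read backwards: tuner reversed is renut. It's just the letters in reverse order.
Applying it to valve: reverse → evlav.

evlav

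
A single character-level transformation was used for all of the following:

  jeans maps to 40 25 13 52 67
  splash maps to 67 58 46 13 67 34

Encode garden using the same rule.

j(#10)→40 and e(#5)→25: differences scale by 3, so n = 3·pos + 10. With a=1..z=26, the number is 3·pos + 10.
Applying it to garden: g=7→31, a=1→13, r=18→64, d=4→22, e=5→25, n=14→52.

31 13 64 22 25 52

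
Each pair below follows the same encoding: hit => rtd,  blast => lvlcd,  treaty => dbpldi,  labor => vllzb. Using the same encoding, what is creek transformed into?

mbppu

The shift depends on letter class: consonant h→r is +10, but vowel i→t is +11. Vowels shift forward by 11 and consonants shift forward by 10.
For creek: c(cons)+10=m, r(cons)+10=b, e(vowel)+11=p, e(vowel)+11=p, k(cons)+10=u.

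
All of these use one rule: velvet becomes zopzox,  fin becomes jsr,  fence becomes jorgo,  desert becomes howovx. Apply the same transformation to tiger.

xskov

The shift depends on letter class: consonant v→z is +4, but vowel e→o is +10. The rule splits by letter class: vowels +10, consonants +4.
Applying it to tiger: t(cons)+4=x, i(vowel)+10=s, g(cons)+4=k, e(vowel)+10=o, r(cons)+4=v.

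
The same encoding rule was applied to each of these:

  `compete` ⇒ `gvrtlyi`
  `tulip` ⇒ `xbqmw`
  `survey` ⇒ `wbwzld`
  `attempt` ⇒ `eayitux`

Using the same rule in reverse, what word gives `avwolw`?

worker

Shifts by position in compete: pos 0: c→g (+4), pos 1: o→v (+7), pos 2: m→r (+5), pos 3: p→t (+4), pos 4: e→l (+7), pos 5: t→y (+5) — repeating every 3. It's a Vigenère-style cipher with numeric key [4,7,5]: position i shifts by key[i mod 3].
Decoding avwolw: a−4=w, v−7=o, w−5=r, o−4=k, l−7=e, w−5=r.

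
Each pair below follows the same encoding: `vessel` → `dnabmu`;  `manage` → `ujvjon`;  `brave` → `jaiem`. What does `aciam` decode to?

Shifts by position in vessel: pos 0: v→d (+8), pos 1: e→n (+9), pos 2: s→a (+8), pos 3: s→b (+9) — repeating every 2. A repeating key of period 2 is used — shifts +8, +9 over and over.
Reversing it on aciam: a−8=s, c−9=t, i−8=a, a−9=r, m−8=e.

stare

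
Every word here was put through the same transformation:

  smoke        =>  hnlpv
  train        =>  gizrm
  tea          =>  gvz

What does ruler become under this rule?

Each pair mirrors across the alphabet (s↔h, m↔n, o↔l): positions sum to 25. Letters are reflected about the middle of the alphabet (position → 25−position): Atbash.
Applying it to ruler: r↔i, u↔f, l↔o, e↔v, r↔i.

ifovi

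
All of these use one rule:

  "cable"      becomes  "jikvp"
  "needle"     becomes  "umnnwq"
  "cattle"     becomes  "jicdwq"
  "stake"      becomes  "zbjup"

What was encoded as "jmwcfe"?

census

In cable: c→j is +7, a→i is +8, b→k is +9, l→v is +10 — the shift increases by 1 each position. Each letter shifts forward by (position + 7), i.e. 7, 8, 9, … — the shift grows by one for each successive letter.
Undoing it on jmwcfe: j−7=c, m−8=e, w−9=n, c−10=s, f−11=u, e−12=s.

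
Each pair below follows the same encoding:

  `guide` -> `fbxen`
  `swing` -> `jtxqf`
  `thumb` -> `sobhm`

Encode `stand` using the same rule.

jsdqe

Treating letters as 0–25, the rule is x ↦ 9x + 3 (mod 26).
Applying it to stand: s(18)→9·18+3≡9=j; t(19)→9·19+3≡18=s; a(0)→9·0+3≡3=d; n(13)→9·13+3≡16=q; d(3)→9·3+3≡4=e (all mod 26).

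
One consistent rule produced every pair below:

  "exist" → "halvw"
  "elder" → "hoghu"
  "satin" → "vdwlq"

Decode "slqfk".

pinch

Compare letters: e→h is +3, x→a is +3, i→l is +3 — a constant shift. This is a Caesar cipher with shift 3.
Decoding slqfk: s−3=p, l−3=i, q−3=n, f−3=c, k−3=h.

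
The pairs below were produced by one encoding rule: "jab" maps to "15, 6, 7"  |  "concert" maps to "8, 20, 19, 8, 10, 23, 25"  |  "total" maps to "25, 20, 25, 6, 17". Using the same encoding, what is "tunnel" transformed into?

25, 26, 19, 19, 10, 17

j is letter #10 and maps to 15: an offset of 5. Each letter is replaced by its alphabet position (a=1..z=26) + 5.
On tunnel: t=20→25, u=21→26, n=14→19, n=14→19, e=5→10, l=12→17.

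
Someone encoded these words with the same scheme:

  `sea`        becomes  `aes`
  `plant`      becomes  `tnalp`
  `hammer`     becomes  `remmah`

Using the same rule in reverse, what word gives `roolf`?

The output letters match the input read backwards: sea reversed is aes. The word is simply reversed.
Reversing it on roolf: then reverse → floor.

floor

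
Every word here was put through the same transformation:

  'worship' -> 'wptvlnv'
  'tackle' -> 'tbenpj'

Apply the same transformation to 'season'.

In worship: w→w is +0, o→p is +1, r→t is +2, s→v is +3 — the shift increases by 1 each position. Letter i (0-indexed) is shifted by i+0, so successive shifts are 0, 1, 2, ….
For season: s+0=s, e+1=f, a+2=c, s+3=v, o+4=s, n+5=s.

sfcvss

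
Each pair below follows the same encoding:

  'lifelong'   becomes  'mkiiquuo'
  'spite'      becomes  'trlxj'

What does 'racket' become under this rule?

scfojz

Each letter shifts forward by (position + 1), i.e. 1, 2, 3, … — the shift grows by one for each successive letter.
Applying it to racket: r+1=s, a+2=c, c+3=f, k+4=o, e+5=j, t+6=z.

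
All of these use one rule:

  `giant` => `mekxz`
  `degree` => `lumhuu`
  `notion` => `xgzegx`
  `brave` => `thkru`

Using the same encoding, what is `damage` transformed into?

g(6)→m(12) and i(8)→e(4) fit y≡9x+10 (mod 26); the inverse of 9 mod 26 is 3. This is an affine cipher: with a=0,…,z=25, each position x becomes (9x+10) mod 26.
For damage: d(3)→9·3+10≡11=l; a(0)→9·0+10≡10=k; m(12)→9·12+10≡14=o; a(0)→9·0+10≡10=k; g(6)→9·6+10≡12=m; e(4)→9·4+10≡20=u (all mod 26).

lkokmu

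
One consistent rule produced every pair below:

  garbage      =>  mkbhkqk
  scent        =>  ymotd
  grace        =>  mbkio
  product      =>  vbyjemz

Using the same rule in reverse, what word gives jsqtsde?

dignity

A repeating key of period 3 is used — shifts +6, +10, +10 over and over.
Reversing it on jsqtsde: j−6=d, s−10=i, q−10=g, t−6=n, s−10=i, d−10=t, e−6=y.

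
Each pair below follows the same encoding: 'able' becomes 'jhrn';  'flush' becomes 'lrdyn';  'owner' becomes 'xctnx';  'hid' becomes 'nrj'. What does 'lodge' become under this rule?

rxjmn

Two shifts are in play — +9 for a/e/i/o/u, +6 for every other letter.
On lodge: l(cons)+6=r, o(vowel)+9=x, d(cons)+6=j, g(cons)+6=m, e(vowel)+9=n.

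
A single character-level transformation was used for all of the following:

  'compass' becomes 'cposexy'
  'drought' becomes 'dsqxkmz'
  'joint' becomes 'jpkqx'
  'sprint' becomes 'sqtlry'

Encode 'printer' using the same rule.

pskqxjx

Each letter shifts forward by its position index (0, 1, 2, …) — the shift grows by one for each successive letter.
For printer: p+0=p, r+1=s, i+2=k, n+3=q, t+4=x, e+5=j, r+6=x.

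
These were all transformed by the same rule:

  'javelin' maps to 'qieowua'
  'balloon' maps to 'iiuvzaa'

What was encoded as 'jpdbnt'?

church

The shift increases by 1 at each position, starting from +7: 7, 8, 9, ….
Decoding jpdbnt: j−7=c, p−8=h, d−9=u, b−10=r, n−11=c, t−12=h.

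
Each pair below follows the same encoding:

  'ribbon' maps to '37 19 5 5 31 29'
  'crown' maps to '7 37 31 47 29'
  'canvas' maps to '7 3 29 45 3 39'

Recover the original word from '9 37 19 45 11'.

With a=1..z=26, the number is 2·pos + 1.
Reversing it on 9 37 19 45 11: 9→(9−1)÷2=4=d, 37→(37−1)÷2=18=r, 19→(19−1)÷2=9=i, 45→(45−1)÷2=22=v, 11→(11−1)÷2=5=e.

drive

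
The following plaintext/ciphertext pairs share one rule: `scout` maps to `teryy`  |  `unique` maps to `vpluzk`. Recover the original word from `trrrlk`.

sponge

In scout: s→t is +1, c→e is +2, o→r is +3, u→y is +4 — the shift increases by 1 each position. Each letter shifts forward by (position + 1), i.e. 1, 2, 3, … — the shift grows by one for each successive letter.
Undoing it on trrrlk: t−1=s, r−2=p, r−3=o, r−4=n, l−5=g, k−6=e.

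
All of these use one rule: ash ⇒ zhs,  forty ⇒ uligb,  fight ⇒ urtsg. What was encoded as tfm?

gun

This is the alphabet-reversal cipher (Atbash): a becomes z, b becomes y, etc.
Reversing it on tfm: t↔g, f↔u, m↔n.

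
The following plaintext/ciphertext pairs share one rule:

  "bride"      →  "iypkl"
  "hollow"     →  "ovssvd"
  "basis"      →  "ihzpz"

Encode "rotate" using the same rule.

yvahal

Every letter moves 7 places later in the alphabet, wrapping around z→a.
For rotate: r+7=y, o+7=v, t+7=a, a+7=h, t+7=a, e+7=l.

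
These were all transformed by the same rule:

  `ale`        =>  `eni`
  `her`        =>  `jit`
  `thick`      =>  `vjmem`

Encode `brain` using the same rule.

dtemp

The shift depends on letter class: consonant l→n is +2, but vowel a→e is +4. The rule splits by letter class: vowels +4, consonants +2.
On brain: b(cons)+2=d, r(cons)+2=t, a(vowel)+4=e, i(vowel)+4=m, n(cons)+2=p.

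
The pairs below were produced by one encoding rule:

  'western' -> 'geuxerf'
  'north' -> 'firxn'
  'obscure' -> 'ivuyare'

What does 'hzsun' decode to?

w(22)→g(6) and e(4)→e(4) fit y≡3x+18 (mod 26); the inverse of 3 mod 26 is 9. Each letter's alphabet position (a=0..z=25) is mapped through 3·x+18 mod 26 — an affine cipher.
Undoing it on hzsun: h(7)→9·(7−18)≡5=f; z(25)→9·(25−18)≡11=l; s(18)→9·(18−18)≡0=a; u(20)→9·(20−18)≡18=s; n(13)→9·(13−18)≡7=h (all mod 26).

flash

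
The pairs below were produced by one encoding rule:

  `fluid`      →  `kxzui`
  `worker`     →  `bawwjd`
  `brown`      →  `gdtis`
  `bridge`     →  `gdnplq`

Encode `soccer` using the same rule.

Shifts by position in fluid: pos 0: f→k (+5), pos 1: l→x (+12), pos 2: u→z (+5), pos 3: i→u (+12) — repeating every 2. It's a Vigenère-style cipher with numeric key [5,12]: position i shifts by key[i mod 2].
For soccer: s+5=x, o+12=a, c+5=h, c+12=o, e+5=j, r+12=d.

xahojd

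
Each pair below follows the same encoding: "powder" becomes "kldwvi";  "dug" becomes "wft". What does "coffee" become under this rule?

xluuvv

Each pair mirrors across the alphabet (p↔k, o↔l, w↔d): positions sum to 25. Each letter is replaced by its mirror in the alphabet: a↔z, b↔y, c↔x, and so on (the Atbash cipher).
On coffee: c↔x, o↔l, f↔u, f↔u, e↔v, e↔v.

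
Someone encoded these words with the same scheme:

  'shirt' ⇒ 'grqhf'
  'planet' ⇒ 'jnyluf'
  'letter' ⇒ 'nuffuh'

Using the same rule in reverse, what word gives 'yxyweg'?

abacus

Treating letters as 0–25, the rule is x ↦ 25x + 24 (mod 26).
Decoding yxyweg: y(24)→25·(24−24)≡0=a; x(23)→25·(23−24)≡1=b; y(24)→25·(24−24)≡0=a; w(22)→25·(22−24)≡2=c; e(4)→25·(4−24)≡20=u; g(6)→25·(6−24)≡18=s (all mod 26).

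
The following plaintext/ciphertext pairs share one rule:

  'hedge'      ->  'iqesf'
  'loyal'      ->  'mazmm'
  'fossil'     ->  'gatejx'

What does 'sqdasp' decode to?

Shifts by position in hedge: pos 0: h→i (+1), pos 1: e→q (+12), pos 2: d→e (+1), pos 3: g→s (+12) — repeating every 2. It's a Vigenère-style cipher with numeric key [1,12]: position i shifts by key[i mod 2].
Decoding sqdasp: s−1=r, q−12=e, d−1=c, a−12=o, s−1=r, p−12=d.

record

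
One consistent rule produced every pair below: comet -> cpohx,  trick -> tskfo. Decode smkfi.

slice

In comet: c→c is +0, o→p is +1, m→o is +2, e→h is +3 — the shift increases by 1 each position. Letter i (0-indexed) is shifted by i+0, so successive shifts are 0, 1, 2, ….
Reversing it on smkfi: s−0=s, m−1=l, k−2=i, f−3=c, i−4=e.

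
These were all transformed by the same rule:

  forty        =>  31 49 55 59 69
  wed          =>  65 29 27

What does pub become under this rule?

f(#6)→31 and o(#15)→49: differences scale by 2, so n = 2·pos + 19. The formula is n = 2×(alphabet index, a=1) + 19.
Applying it to pub: p=16→51, u=21→61, b=2→23.

51 61 23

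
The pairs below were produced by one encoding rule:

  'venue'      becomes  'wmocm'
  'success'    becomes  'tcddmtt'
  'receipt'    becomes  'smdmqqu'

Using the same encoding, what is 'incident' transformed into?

The shift depends on letter class: consonant v→w is +1, but vowel e→m is +8. The rule splits by letter class: vowels +8, consonants +1.
On incident: i(vowel)+8=q, n(cons)+1=o, c(cons)+1=d, i(vowel)+8=q, d(cons)+1=e, e(vowel)+8=m, n(cons)+1=o, t(cons)+1=u.

qodqemou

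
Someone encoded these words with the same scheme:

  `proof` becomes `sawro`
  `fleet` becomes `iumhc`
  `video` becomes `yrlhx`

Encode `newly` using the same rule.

Shifts by position in proof: pos 0: p→s (+3), pos 1: r→a (+9), pos 2: o→w (+8), pos 3: o→r (+3), pos 4: f→o (+9) — repeating every 3. A repeating key of period 3 is used — shifts +3, +9, +8 over and over.
On newly: n+3=q, e+9=n, w+8=e, l+3=o, y+9=h.

qneoh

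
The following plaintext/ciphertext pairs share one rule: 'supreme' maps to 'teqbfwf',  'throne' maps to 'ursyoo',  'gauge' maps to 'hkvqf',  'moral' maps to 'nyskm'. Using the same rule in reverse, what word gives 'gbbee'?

fraud

A repeating key of period 2 is used — shifts +1, +10 over and over.
Undoing it on gbbee: g−1=f, b−10=r, b−1=a, e−10=u, e−1=d.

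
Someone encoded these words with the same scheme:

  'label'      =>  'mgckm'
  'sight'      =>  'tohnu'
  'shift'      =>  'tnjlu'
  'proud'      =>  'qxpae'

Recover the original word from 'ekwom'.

devil

It's a Vigenère-style cipher with numeric key [1,6]: position i shifts by key[i mod 2].
Decoding ekwom: e−1=d, k−6=e, w−1=v, o−6=i, m−1=l.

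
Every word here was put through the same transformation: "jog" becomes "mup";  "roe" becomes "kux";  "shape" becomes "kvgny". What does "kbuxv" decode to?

Read the word backwards and shift each letter +6.
Reversing it on kbuxv: shift back: k−6=e, b−6=v, u−6=o, x−6=r, v−6=p → evorp; then reverse → prove.

prove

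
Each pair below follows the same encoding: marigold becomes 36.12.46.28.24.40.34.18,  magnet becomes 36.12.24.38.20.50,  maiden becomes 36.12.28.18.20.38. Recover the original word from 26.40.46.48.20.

horse

Each letter becomes 2×(its alphabet position, a=1..z=26) + 10.
Decoding 26.40.46.48.20: 26→(26−10)÷2=8=h, 40→(40−10)÷2=15=o, 46→(46−10)÷2=18=r, 48→(48−10)÷2=19=s, 20→(20−10)÷2=5=e.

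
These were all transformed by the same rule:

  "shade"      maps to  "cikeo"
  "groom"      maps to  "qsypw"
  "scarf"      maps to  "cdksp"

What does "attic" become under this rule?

kudjm

Shifts by position in shade: pos 0: s→c (+10), pos 1: h→i (+1), pos 2: a→k (+10), pos 3: d→e (+1) — repeating every 2. It's a Vigenère-style cipher with numeric key [10,1]: position i shifts by key[i mod 2].
Applying it to attic: a+10=k, t+1=u, t+10=d, i+1=j, c+10=m.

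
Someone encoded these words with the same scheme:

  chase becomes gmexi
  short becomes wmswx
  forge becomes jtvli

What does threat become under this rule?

xmvjey

The shifts repeat in a cycle of length 2: positions 0,1,… shift by +4, +5, then the pattern repeats.
On threat: t+4=x, h+5=m, r+4=v, e+5=j, a+4=e, t+5=y.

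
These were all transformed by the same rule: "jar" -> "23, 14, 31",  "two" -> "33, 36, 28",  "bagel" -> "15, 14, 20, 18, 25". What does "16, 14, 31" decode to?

Letters become their 1-based position plus 13 (so a→14, b→15, …).
Decoding 16, 14, 31: 16→(16−13)÷1=3=c, 14→(14−13)÷1=1=a, 31→(31−13)÷1=18=r.

car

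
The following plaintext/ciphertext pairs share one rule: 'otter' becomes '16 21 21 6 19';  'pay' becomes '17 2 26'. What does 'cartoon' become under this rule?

o is letter #15 and maps to 16: an offset of 1. The number is (letter's place in the alphabet, a=1) + 1.
For cartoon: c=3→4, a=1→2, r=18→19, t=20→21, o=15→16, o=15→16, n=14→15.

4 2 19 21 16 16 15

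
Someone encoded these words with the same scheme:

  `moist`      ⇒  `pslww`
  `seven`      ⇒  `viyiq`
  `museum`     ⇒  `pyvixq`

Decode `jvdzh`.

Shifts by position in moist: pos 0: m→p (+3), pos 1: o→s (+4), pos 2: i→l (+3), pos 3: s→w (+4) — repeating every 2. The shifts repeat in a cycle of length 2: positions 0,1,… shift by +3, +4, then the pattern repeats.
Reversing it on jvdzh: j−3=g, v−4=r, d−3=a, z−4=v, h−3=e.

grave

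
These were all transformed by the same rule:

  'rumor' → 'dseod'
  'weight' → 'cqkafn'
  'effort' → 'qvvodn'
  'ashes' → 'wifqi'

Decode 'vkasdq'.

figure

r(17)→d(3) and u(20)→s(18) fit y≡5x+22 (mod 26); the inverse of 5 mod 26 is 21. Treating letters as 0–25, the rule is x ↦ 5x + 22 (mod 26).
Reversing it on vkasdq: v(21)→21·(21−22)≡5=f; k(10)→21·(10−22)≡8=i; a(0)→21·(0−22)≡6=g; s(18)→21·(18−22)≡20=u; d(3)→21·(3−22)≡17=r; q(16)→21·(16−22)≡4=e (all mod 26).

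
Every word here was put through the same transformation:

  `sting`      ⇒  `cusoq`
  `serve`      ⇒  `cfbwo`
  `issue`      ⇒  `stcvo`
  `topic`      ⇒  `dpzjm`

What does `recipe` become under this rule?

bfmjzf

Shifts by position in sting: pos 0: s→c (+10), pos 1: t→u (+1), pos 2: i→s (+10), pos 3: n→o (+1) — repeating every 2. A repeating key of period 2 is used — shifts +10, +1 over and over.
Applying it to recipe: r+10=b, e+1=f, c+10=m, i+1=j, p+10=z, e+1=f.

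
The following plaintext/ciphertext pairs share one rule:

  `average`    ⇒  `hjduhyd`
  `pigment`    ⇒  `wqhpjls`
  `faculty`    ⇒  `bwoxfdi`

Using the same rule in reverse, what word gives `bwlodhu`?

The output letters match the input read backwards, each shifted +3: average reversed is egareva. Read the word backwards and shift each letter +3.
Reversing it on bwlodhu: shift back: b−3=y, w−3=t, l−3=i, o−3=l, d−3=a, h−3=e, u−3=r → ytilaer; then reverse → reality.

reality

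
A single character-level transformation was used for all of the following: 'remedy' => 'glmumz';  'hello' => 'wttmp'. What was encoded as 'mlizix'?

parade

The output letters match the input read backwards, each shifted +8: remedy reversed is ydemer. The word is reversed, then every letter is shifted forward by 8.
Decoding mlizix: shift back: m−8=e, l−8=d, i−8=a, z−8=r, i−8=a, x−8=p → edarap; then reverse → parade.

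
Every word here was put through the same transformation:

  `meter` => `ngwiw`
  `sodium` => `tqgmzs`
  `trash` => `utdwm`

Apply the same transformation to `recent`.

sgfisz

The shift increases by 1 at each position, starting from +1: 1, 2, 3, ….
For recent: r+1=s, e+2=g, c+3=f, e+4=i, n+5=s, t+6=z.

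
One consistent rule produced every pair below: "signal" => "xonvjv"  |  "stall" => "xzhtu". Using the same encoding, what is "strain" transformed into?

The shift increases by 1 at each position, starting from +5: 5, 6, 7, ….
For strain: s+5=x, t+6=z, r+7=y, a+8=i, i+9=r, n+10=x.

xzyirx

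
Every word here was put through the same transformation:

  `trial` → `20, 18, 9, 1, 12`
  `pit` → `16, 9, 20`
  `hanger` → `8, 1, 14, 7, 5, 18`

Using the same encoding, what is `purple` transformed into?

16, 21, 18, 16, 12, 5

Each letter is replaced by its alphabet position (a=1, b=2, …, z=26).
On purple: p=16→16, u=21→21, r=18→18, p=16→16, l=12→12, e=5→5.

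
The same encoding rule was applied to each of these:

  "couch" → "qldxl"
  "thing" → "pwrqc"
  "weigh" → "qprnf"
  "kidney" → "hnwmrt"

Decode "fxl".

The output letters match the input read backwards, each shifted +9: couch reversed is hcuoc. Read the word backwards and shift each letter +9.
Undoing it on fxl: shift back: f−9=w, x−9=o, l−9=c → woc; then reverse → cow.

cow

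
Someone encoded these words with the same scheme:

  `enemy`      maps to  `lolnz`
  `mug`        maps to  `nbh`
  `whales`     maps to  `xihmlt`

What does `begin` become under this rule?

clhpo

Vowels shift forward by 7 and consonants shift forward by 1.
On begin: b(cons)+1=c, e(vowel)+7=l, g(cons)+1=h, i(vowel)+7=p, n(cons)+1=o.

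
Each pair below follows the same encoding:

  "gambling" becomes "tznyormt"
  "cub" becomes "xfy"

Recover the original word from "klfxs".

pouch

Each pair mirrors across the alphabet (g↔t, a↔z, m↔n): positions sum to 25. Letters are reflected about the middle of the alphabet (position → 25−position): Atbash.
Undoing it on klfxs: k↔p, l↔o, f↔u, x↔c, s↔h.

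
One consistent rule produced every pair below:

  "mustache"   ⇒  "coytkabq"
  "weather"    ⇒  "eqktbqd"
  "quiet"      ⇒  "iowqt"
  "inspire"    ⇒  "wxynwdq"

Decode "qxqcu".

This is an affine cipher: with a=0,…,z=25, each position x becomes (21x+10) mod 26.
Reversing it on qxqcu: q(16)→5·(16−10)≡4=e; x(23)→5·(23−10)≡13=n; q(16)→5·(16−10)≡4=e; c(2)→5·(2−10)≡12=m; u(20)→5·(20−10)≡24=y (all mod 26).

enemy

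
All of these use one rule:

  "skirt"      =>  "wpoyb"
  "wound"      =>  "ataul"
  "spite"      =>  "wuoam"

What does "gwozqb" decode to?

crisis

In skirt: s→w is +4, k→p is +5, i→o is +6, r→y is +7 — the shift increases by 1 each position. The shift increases by 1 at each position, starting from +4: 4, 5, 6, ….
Undoing it on gwozqb: g−4=c, w−5=r, o−6=i, z−7=s, q−8=i, b−9=s.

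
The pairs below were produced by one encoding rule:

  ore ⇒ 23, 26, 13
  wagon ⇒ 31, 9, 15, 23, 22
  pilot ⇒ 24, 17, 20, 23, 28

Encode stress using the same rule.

27, 28, 26, 13, 27, 27

The number is (letter's place in the alphabet, a=1) + 8.
On stress: s=19→27, t=20→28, r=18→26, e=5→13, s=19→27, s=19→27.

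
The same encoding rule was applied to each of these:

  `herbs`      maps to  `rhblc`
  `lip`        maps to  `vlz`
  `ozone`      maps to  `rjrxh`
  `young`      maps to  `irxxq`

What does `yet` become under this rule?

The shift depends on letter class: consonant h→r is +10, but vowel e→h is +3. Vowels shift forward by 3 and consonants shift forward by 10.
For yet: y(cons)+10=i, e(vowel)+3=h, t(cons)+10=d.

ihd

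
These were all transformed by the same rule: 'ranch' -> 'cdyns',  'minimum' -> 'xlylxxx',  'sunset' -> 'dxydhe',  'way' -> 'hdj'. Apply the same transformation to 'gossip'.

The shift depends on letter class: consonant r→c is +11, but vowel a→d is +3. Vowels shift forward by 3 and consonants shift forward by 11.
For gossip: g(cons)+11=r, o(vowel)+3=r, s(cons)+11=d, s(cons)+11=d, i(vowel)+3=l, p(cons)+11=a.

rrddla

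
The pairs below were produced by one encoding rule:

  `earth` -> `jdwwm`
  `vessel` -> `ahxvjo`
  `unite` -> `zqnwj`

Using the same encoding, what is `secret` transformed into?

Shifts by position in earth: pos 0: e→j (+5), pos 1: a→d (+3), pos 2: r→w (+5), pos 3: t→w (+3) — repeating every 2. A repeating key of period 2 is used — shifts +5, +3 over and over.
Applying it to secret: s+5=x, e+3=h, c+5=h, r+3=u, e+5=j, t+3=w.

xhhujw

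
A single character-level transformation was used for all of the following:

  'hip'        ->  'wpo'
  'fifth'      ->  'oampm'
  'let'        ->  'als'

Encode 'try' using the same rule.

fya

The output letters match the input read backwards, each shifted +7: hip reversed is pih. Two steps: reverse the string, then apply a Caesar shift of +7.
For try: reverse → yrt; then shift: y+7=f, r+7=y, t+7=a.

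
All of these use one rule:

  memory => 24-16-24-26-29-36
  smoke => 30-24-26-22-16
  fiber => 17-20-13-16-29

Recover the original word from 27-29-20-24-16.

prime

m is letter #13 and maps to 24: an offset of 11. Letters become their 1-based position plus 11 (so a→12, b→13, …).
Decoding 27-29-20-24-16: 27→(27−11)÷1=16=p, 29→(29−11)÷1=18=r, 20→(20−11)÷1=9=i, 24→(24−11)÷1=13=m, 16→(16−11)÷1=5=e.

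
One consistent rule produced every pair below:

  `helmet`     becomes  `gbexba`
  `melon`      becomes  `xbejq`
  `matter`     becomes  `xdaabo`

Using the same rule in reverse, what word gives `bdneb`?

h(7)→g(6) and e(4)→b(1) fit y≡19x+3 (mod 26); the inverse of 19 mod 26 is 11. This is an affine cipher: with a=0,…,z=25, each position x becomes (19x+3) mod 26.
Decoding bdneb: b(1)→11·(1−3)≡4=e; d(3)→11·(3−3)≡0=a; n(13)→11·(13−3)≡6=g; e(4)→11·(4−3)≡11=l; b(1)→11·(1−3)≡4=e (all mod 26).

eagle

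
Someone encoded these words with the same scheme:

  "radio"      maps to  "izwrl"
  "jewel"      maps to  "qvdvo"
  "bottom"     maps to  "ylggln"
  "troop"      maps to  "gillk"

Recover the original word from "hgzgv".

state

Each letter's alphabet position (a=0..z=25) is mapped through 25·x+25 mod 26 — an affine cipher.
Reversing it on hgzgv: h(7)→25·(7−25)≡18=s; g(6)→25·(6−25)≡19=t; z(25)→25·(25−25)≡0=a; g(6)→25·(6−25)≡19=t; v(21)→25·(21−25)≡4=e (all mod 26).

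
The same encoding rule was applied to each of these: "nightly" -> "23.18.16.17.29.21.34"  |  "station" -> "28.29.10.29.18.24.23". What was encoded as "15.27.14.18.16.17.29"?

freight

n is letter #14 and maps to 23: an offset of 9. Each letter is replaced by its alphabet position (a=1..z=26) + 9.
Decoding 15.27.14.18.16.17.29: 15→(15−9)÷1=6=f, 27→(27−9)÷1=18=r, 14→(14−9)÷1=5=e, 18→(18−9)÷1=9=i, 16→(16−9)÷1=7=g, 17→(17−9)÷1=8=h, 29→(29−9)÷1=20=t.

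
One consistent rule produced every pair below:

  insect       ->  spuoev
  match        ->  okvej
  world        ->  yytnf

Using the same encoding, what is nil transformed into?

The shift depends on letter class: consonant n→p is +2, but vowel i→s is +10. The rule splits by letter class: vowels +10, consonants +2.
Applying it to nil: n(cons)+2=p, i(vowel)+10=s, l(cons)+2=n.

psn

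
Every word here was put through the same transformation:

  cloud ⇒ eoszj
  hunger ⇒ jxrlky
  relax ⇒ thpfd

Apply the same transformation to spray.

usvfe

In cloud: c→e is +2, l→o is +3, o→s is +4, u→z is +5 — the shift increases by 1 each position. The shift increases by 1 at each position, starting from +2: 2, 3, 4, ….
On spray: s+2=u, p+3=s, r+4=v, a+5=f, y+6=e.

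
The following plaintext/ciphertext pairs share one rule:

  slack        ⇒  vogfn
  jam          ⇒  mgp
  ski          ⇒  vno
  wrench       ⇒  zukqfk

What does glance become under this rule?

jogqfk

The shift depends on letter class: consonant s→v is +3, but vowel a→g is +6. The rule splits by letter class: vowels +6, consonants +3.
On glance: g(cons)+3=j, l(cons)+3=o, a(vowel)+6=g, n(cons)+3=q, c(cons)+3=f, e(vowel)+6=k.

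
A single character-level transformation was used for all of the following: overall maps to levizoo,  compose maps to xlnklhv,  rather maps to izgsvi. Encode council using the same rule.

Each pair mirrors across the alphabet (o↔l, v↔e, e↔v): positions sum to 25. Each letter is replaced by its mirror in the alphabet: a↔z, b↔y, c↔x, and so on (the Atbash cipher).
On council: c↔x, o↔l, u↔f, n↔m, c↔x, i↔r, l↔o.

xlfmxro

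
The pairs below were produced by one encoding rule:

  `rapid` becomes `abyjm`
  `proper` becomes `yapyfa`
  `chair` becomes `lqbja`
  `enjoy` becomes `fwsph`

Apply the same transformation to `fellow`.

ofuupf

Two shifts are in play — +1 for a/e/i/o/u, +9 for every other letter.
Applying it to fellow: f(cons)+9=o, e(vowel)+1=f, l(cons)+9=u, l(cons)+9=u, o(vowel)+1=p, w(cons)+9=f.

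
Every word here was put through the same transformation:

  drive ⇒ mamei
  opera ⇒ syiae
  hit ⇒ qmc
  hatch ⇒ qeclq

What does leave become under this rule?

uieei

The shift depends on letter class: consonant d→m is +9, but vowel i→m is +4. Vowels shift forward by 4 and consonants shift forward by 9.
For leave: l(cons)+9=u, e(vowel)+4=i, a(vowel)+4=e, v(cons)+9=e, e(vowel)+4=i.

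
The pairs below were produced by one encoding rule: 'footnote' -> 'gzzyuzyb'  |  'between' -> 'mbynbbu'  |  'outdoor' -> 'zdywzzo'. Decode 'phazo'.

major

f(5)→g(6) and o(14)→z(25) fit y≡5x+7 (mod 26); the inverse of 5 mod 26 is 21. This is an affine cipher: with a=0,…,z=25, each position x becomes (5x+7) mod 26.
Undoing it on phazo: p(15)→21·(15−7)≡12=m; h(7)→21·(7−7)≡0=a; a(0)→21·(0−7)≡9=j; z(25)→21·(25−7)≡14=o; o(14)→21·(14−7)≡17=r (all mod 26).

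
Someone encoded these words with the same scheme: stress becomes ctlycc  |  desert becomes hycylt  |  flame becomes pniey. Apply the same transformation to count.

qmkvt

s(18)→c(2) and t(19)→t(19) fit y≡17x+8 (mod 26); the inverse of 17 mod 26 is 23. Each letter's alphabet position (a=0..z=25) is mapped through 17·x+8 mod 26 — an affine cipher.
For count: c(2)→17·2+8≡16=q; o(14)→17·14+8≡12=m; u(20)→17·20+8≡10=k; n(13)→17·13+8≡21=v; t(19)→17·19+8≡19=t (all mod 26).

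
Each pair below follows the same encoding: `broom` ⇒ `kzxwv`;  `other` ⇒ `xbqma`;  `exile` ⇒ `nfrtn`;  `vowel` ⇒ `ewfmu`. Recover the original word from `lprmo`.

It's a Vigenère-style cipher with numeric key [9,8]: position i shifts by key[i mod 2].
Reversing it on lprmo: l−9=c, p−8=h, r−9=i, m−8=e, o−9=f.

chief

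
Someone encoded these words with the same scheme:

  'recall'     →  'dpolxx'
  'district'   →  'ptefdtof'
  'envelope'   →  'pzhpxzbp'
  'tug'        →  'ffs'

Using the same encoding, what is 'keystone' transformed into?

The shift depends on letter class: consonant r→d is +12, but vowel e→p is +11. Two shifts are in play — +11 for a/e/i/o/u, +12 for every other letter.
Applying it to keystone: k(cons)+12=w, e(vowel)+11=p, y(cons)+12=k, s(cons)+12=e, t(cons)+12=f, o(vowel)+11=z, n(cons)+12=z, e(vowel)+11=p.

wpkefzzp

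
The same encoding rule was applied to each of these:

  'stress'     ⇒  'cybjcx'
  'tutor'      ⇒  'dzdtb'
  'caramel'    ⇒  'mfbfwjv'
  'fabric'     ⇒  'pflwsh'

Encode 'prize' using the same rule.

Shifts by position in stress: pos 0: s→c (+10), pos 1: t→y (+5), pos 2: r→b (+10), pos 3: e→j (+5) — repeating every 2. The shifts repeat in a cycle of length 2: positions 0,1,… shift by +10, +5, then the pattern repeats.
Applying it to prize: p+10=z, r+5=w, i+10=s, z+5=e, e+10=o.

zwseo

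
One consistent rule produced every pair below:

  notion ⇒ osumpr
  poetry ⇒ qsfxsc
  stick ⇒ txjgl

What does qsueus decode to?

potato

Shifts by position in notion: pos 0: n→o (+1), pos 1: o→s (+4), pos 2: t→u (+1), pos 3: i→m (+4) — repeating every 2. The shifts repeat in a cycle of length 2: positions 0,1,… shift by +1, +4, then the pattern repeats.
Undoing it on qsueus: q−1=p, s−4=o, u−1=t, e−4=a, u−1=t, s−4=o.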